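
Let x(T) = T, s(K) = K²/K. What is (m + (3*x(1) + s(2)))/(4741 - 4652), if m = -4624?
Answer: -4619/89 ≈ -51.899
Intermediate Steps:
s(K) = K
(m + (3*x(1) + s(2)))/(4741 - 4652) = (-4624 + (3*1 + 2))/(4741 - 4652) = (-4624 + (3 + 2))/89 = (-4624 + 5)*(1/89) = -4619*1/89 = -4619/89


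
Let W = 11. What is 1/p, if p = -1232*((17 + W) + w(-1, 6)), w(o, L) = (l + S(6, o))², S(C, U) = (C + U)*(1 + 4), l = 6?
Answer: -1/1218448 ≈ -8.2072e-7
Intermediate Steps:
S(C, U) = 5*C + 5*U (S(C, U) = (C + U)*5 = 5*C + 5*U)
w(o, L) = (36 + 5*o)² (w(o, L) = (6 + (5*6 + 5*o))² = (6 + (30 + 5*o))² = (36 + 5*o)²)
p = -1218448 (p = -1232*((17 + 11) + (36 + 5*(-1))²) = -1232*(28 + (36 - 5)²) = -1232*(28 + 31²) = -1232*(28 + 961) = -1232*989 = -1218448)
1/p = 1/(-1218448) = -1/1218448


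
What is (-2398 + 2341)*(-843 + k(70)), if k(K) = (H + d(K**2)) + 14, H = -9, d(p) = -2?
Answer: 47880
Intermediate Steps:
k(K) = 3 (k(K) = (-9 - 2) + 14 = -11 + 14 = 3)
(-2398 + 2341)*(-843 + k(70)) = (-2398 + 2341)*(-843 + 3) = -57*(-840) = 47880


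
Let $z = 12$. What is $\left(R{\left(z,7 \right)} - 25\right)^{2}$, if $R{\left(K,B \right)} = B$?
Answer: $324$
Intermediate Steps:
$\left(R{\left(z,7 \right)} - 25\right)^{2} = \left(7 - 25\right)^{2} = \left(-18\right)^{2} = 324$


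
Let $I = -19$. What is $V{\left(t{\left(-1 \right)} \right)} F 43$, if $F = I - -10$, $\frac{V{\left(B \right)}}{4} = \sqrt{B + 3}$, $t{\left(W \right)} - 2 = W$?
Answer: $-3096$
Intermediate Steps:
$t{\left(W \right)} = 2 + W$
$V{\left(B \right)} = 4 \sqrt{3 + B}$ ($V{\left(B \right)} = 4 \sqrt{B + 3} = 4 \sqrt{3 + B}$)
$F = -9$ ($F = -19 - -10 = -19 + 10 = -9$)
$V{\left(t{\left(-1 \right)} \right)} F 43 = 4 \sqrt{3 + \left(2 - 1\right)} \left(-9\right) 43 = 4 \sqrt{3 + 1} \left(-9\right) 43 = 4 \sqrt{4} \left(-9\right) 43 = 4 \cdot 2 \left(-9\right) 43 = 8 \left(-9\right) 43 = \left(-72\right) 43 = -3096$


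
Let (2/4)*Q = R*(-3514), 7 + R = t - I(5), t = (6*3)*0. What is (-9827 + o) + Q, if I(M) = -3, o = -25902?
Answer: -7617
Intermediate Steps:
t = 0 (t = 18*0 = 0)
R = -4 (R = -7 + (0 - 1*(-3)) = -7 + (0 + 3) = -7 + 3 = -4)
Q = 28112 (Q = 2*(-4*(-3514)) = 2*14056 = 28112)
(-9827 + o) + Q = (-9827 - 25902) + 28112 = -35729 + 28112 = -7617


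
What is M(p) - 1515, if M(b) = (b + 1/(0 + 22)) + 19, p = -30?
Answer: -33571/22 ≈ -1526.0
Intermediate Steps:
M(b) = 419/22 + b (M(b) = (b + 1/22) + 19 = (1/22 + b) + 19 = 419/22 + b)
M(p) - 1515 = (419/22 - 30) - 1515 = -241/22 - 1515 = -33571/22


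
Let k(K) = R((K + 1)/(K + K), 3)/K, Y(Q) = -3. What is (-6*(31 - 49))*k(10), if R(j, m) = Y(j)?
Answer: -162/5 ≈ -32.400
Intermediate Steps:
R(j, m) = -3
k(K) = -3/K
(-6*(31 - 49))*k(10) = (-6*(31 - 49))*(-3/10) = (-6*(-18))*(-3*⅒) = 108*(-3/10) = -162/5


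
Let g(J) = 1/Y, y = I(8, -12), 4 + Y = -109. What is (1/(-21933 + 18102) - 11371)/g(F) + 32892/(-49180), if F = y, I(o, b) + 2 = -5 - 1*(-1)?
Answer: 60522599346857/47102145 ≈ 1.2849e+6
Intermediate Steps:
Y = -113 (Y = -4 - 109 = -113)
I(o, b) = -6 (I(o, b) = -2 + (-5 - 1*(-1)) = -2 + (-5 + 1) = -2 - 4 = -6)
y = -6
F = -6
g(J) = -1/113 (g(J) = 1/(-113) = -1/113)
(1/(-21933 + 18102) - 11371)/g(F) + 32892/(-49180) = (1/(-21933 + 18102) - 11371)/(-1/113) + 32892/(-49180) = (1/(-3831) - 11371)*(-113) + 32892*(-1/49180) = (-1/3831 - 11371)*(-113) - 8223/12295 = -43562302/3831*(-113) - 8223/12295 = 4922540126/3831 - 8223/12295 = 60522599346857/47102145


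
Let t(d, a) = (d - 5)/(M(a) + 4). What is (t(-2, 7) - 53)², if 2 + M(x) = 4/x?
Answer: 1006009/324 ≈ 3105.0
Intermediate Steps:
M(x) = -2 + 4/x
t(d, a) = (-5 + d)/(2 + 4/a) (t(d, a) = (d - 5)/((-2 + 4/a) + 4) = (-5 + d)/(2 + 4/a))
(t(-2, 7) - 53)² = ((½)*7*(-5 - 2)/(2 + 7) - 53)² = ((½)*7*(-7)/9 - 53)² = ((½)*7*(⅑)*(-7) - 53)² = (-49/18 - 53)² = (-1003/18)² = 1006009/324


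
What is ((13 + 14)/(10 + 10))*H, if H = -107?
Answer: -2889/20 ≈ -144.45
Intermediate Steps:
((13 + 14)/(10 + 10))*H = ((13 + 14)/(10 + 10))*(-107) = (27/20)*(-107) = -2889/20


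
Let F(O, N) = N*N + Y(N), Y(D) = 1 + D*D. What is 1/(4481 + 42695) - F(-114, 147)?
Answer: -2038899543/47176 ≈ -43219.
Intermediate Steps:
Y(D) = 1 + D**2
F(O, N) = 1 + 2*N**2 (F(O, N) = N*N + (1 + N**2) = N**2 + (1 + N**2) = 1 + 2*N**2)
1/(4481 + 42695) - F(-114, 147) = 1/(4481 + 42695) - (1 + 2*147**2) = 1/47176 - (1 + 2*21609) = 1/47176 - (1 + 43218) = 1/47176 - 1*43219 = 1/47176 - 43219 = -2038899543/47176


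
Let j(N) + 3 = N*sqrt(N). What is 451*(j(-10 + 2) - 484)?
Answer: -219637 - 7216*I*sqrt(2) ≈ -2.1964e+5 - 10205.0*I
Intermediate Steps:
j(N) = -3 + N**(3/2) (j(N) = -3 + N*sqrt(N) = -3 + N**(3/2))
451*(j(-10 + 2) - 484) = 451*((-3 + (-10 + 2)**(3/2)) - 484) = 451*((-3 + (-8)**(3/2)) - 484) = 451*((-3 - 16*I*sqrt(2)) - 484) = 451*(-487 - 16*I*sqrt(2)) = -219637 - 7216*I*sqrt(2)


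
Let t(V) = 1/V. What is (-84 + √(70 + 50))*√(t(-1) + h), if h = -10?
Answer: 2*I*√11*(-42 + √30) ≈ -242.26*I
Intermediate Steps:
(-84 + √(70 + 50))*√(t(-1) + h) = (-84 + √(70 + 50))*√(1/(-1) - 10) = (-84 + √120)*√(-1 - 10) = (-84 + 2*√30)*√(-11) = (-84 + 2*√30)*(I*√11) = I*√11*(-84 + 2*√30)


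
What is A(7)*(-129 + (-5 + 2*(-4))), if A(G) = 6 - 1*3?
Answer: -426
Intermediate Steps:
A(G) = 3 (A(G) = 6 - 3 = 3)
A(7)*(-129 + (-5 + 2*(-4))) = 3*(-129 + (-5 + 2*(-4))) = 3*(-129 + (-5 - 8)) = 3*(-129 - 13) = 3*(-142) = -426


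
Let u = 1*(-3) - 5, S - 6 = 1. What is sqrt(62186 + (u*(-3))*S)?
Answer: sqrt(62354) ≈ 249.71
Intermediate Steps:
S = 7 (S = 6 + 1 = 7)
u = -8 (u = -3 - 5 = -8)
sqrt(62186 + (u*(-3))*S) = sqrt(62186 - 8*(-3)*7) = sqrt(62186 + 24*7) = sqrt(62186 + 168) = sqrt(62354)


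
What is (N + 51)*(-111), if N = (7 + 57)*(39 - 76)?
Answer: 257187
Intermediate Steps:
N = -2368 (N = 64*(-37) = -2368)
(N + 51)*(-111) = (-2368 + 51)*(-111) = -2317*(-111) = 257187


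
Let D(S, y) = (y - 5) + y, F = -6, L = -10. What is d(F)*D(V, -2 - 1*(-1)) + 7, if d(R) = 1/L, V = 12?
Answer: 77/10 ≈ 7.7000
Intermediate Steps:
D(S, y) = -5 + 2*y (D(S, y) = (-5 + y) + y = -5 + 2*y)
d(R) = -⅒ (d(R) = 1/(-10) = -⅒)
d(F)*D(V, -2 - 1*(-1)) + 7 = -(-5 + 2*(-2 - 1*(-1)))/10 + 7 = -(-5 + 2*(-2 + 1))/10 + 7 = -(-5 + 2*(-1))/10 + 7 = -(-5 - 2)/10 + 7 = -⅒*(-7) + 7 = 7/10 + 7 = 77/10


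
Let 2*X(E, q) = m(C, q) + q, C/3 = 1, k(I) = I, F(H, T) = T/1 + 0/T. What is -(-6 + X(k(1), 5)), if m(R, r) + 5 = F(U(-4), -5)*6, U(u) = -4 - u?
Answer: 21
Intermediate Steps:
F(H, T) = T (F(H, T) = T*1 + 0 = T + 0 = T)
C = 3 (C = 3*1 = 3)
m(R, r) = -35 (m(R, r) = -5 - 5*6 = -5 - 30 = -35)
X(E, q) = -35/2 + q/2 (X(E, q) = (-35 + q)/2 = -35/2 + q/2)
-(-6 + X(k(1), 5)) = -(-6 + (-35/2 + (1/2)*5)) = -(-6 + (-35/2 + 5/2)) = -(-6 - 15) = -1*(-21) = 21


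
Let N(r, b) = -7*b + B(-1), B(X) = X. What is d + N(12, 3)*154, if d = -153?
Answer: -3541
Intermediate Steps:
N(r, b) = -1 - 7*b (N(r, b) = -7*b - 1 = -1 - 7*b)
d + N(12, 3)*154 = -153 + (-1 - 7*3)*154 = -153 + (-1 - 21)*154 = -153 - 22*154 = -153 - 3388 = -3541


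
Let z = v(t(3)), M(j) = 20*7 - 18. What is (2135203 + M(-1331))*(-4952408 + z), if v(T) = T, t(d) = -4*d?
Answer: -10575026236500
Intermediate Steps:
M(j) = 122 (M(j) = 140 - 18 = 122)
z = -12 (z = -4*3 = -12)
(2135203 + M(-1331))*(-4952408 + z) = (2135203 + 122)*(-4952408 - 12) = 2135325*(-4952420) = -10575026236500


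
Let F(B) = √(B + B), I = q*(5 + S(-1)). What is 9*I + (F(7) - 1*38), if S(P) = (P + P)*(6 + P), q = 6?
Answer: -308 + √14 ≈ -304.26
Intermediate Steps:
S(P) = 2*P*(6 + P) (S(P) = (2*P)*(6 + P) = 2*P*(6 + P))
I = -30 (I = 6*(5 + 2*(-1)*(6 - 1)) = 6*(5 + 2*(-1)*5) = 6*(5 - 10) = 6*(-5) = -30)
F(B) = √2*√B (F(B) = √(2*B) = √2*√B)
9*I + (F(7) - 1*38) = 9*(-30) + (√2*√7 - 1*38) = -270 + (√14 - 38) = -270 + (-38 + √14) = -308 + √14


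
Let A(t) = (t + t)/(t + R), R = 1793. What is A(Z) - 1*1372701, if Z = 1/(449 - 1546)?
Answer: -1349996525461/983460 ≈ -1.3727e+6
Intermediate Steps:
Z = -1/1097 (Z = 1/(-1097) = -1/1097 ≈ -0.00091158)
A(t) = 2*t/(1793 + t) (A(t) = (t + t)/(t + 1793) = (2*t)/(1793 + t) = 2*t/(1793 + t))
A(Z) - 1*1372701 = 2*(-1/1097)/(1793 - 1/1097) - 1*1372701 = 2*(-1/1097)/(1966920/1097) - 1372701 = 2*(-1/1097)*(1097/1966920) - 1372701 = -1/983460 - 1372701 = -1349996525461/983460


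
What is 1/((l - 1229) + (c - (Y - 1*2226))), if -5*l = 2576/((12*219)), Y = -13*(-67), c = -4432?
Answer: -3285/14145854 ≈ -0.00023222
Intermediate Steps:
Y = 871
l = -644/3285 (l = -2576/(5*(12*219)) = -2576/(5*2628) = -1/5*644/657 = -644/3285 ≈ -0.19604)
1/((l - 1229) + (c - (Y - 1*2226))) = 1/((-644/3285 - 1229) + (-4432 - (871 - 1*2226))) = 1/(-4037909/3285 + (-4432 - (871 - 2226))) = 1/(-4037909/3285 + (-4432 - 1*(-1355))) = 1/(-4037909/3285 + (-4432 + 1355)) = 1/(-4037909/3285 - 3077) = 1/(-14145854/3285) = -3285/14145854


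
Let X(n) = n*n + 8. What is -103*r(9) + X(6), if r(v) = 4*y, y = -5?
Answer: 2104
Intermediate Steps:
r(v) = -20 (r(v) = 4*(-5) = -20)
X(n) = 8 + n² (X(n) = n² + 8 = 8 + n²)
-103*r(9) + X(6) = -103*(-20) + (8 + 6²) = 2060 + (8 + 36) = 2060 + 44 = 2104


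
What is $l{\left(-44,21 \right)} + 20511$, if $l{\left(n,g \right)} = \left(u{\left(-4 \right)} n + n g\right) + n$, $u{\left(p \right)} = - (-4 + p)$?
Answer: $19191$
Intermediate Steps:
$u{\left(p \right)} = 4 - p$
$l{\left(n,g \right)} = 9 n + g n$ ($l{\left(n,g \right)} = \left(\left(4 - -4\right) n + n g\right) + n = \left(\left(4 + 4\right) n + g n\right) + n = \left(8 n + g n\right) + n = 9 n + g n$)
$l{\left(-44,21 \right)} + 20511 = - 44 \left(9 + 21\right) + 20511 = \left(-44\right) 30 + 20511 = -1320 + 20511 = 19191$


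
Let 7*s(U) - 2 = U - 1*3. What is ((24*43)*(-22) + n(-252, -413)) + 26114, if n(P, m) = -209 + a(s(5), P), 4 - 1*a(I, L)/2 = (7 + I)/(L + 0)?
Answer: 2830391/882 ≈ 3209.1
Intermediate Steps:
s(U) = -⅐ + U/7 (s(U) = 2/7 + (U - 1*3)/7 = 2/7 + (U - 3)/7 = 2/7 + (-3 + U)/7 = 2/7 + (-3/7 + U/7) = -⅐ + U/7)
a(I, L) = 8 - 2*(7 + I)/L (a(I, L) = 8 - 2*(7 + I)/(L + 0) = 8 - 2*(7 + I)/L)
n(P, m) = -209 + 2*(-53/7 + 4*P)/P (n(P, m) = -209 + 2*(-7 - (-⅐ + (⅐)*5) + 4*P)/P = -209 + 2*(-7 - (-⅐ + 5/7) + 4*P)/P = -209 + 2*(-7 - 1*4/7 + 4*P)/P = -209 + 2*(-7 - 4/7 + 4*P)/P = -209 + 2*(-53/7 + 4*P)/P)
((24*43)*(-22) + n(-252, -413)) + 26114 = ((24*43)*(-22) + (-201 - 106/7/(-252))) + 26114 = (1032*(-22) + (-201 - 106/7*(-1/252))) + 26114 = (-22704 + (-201 + 53/882)) + 26114 = (-22704 - 177229/882) + 26114 = -20202157/882 + 26114 = 2830391/882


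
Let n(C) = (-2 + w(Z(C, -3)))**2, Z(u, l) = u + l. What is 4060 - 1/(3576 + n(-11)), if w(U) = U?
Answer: 15557919/3832 ≈ 4060.0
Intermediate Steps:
Z(u, l) = l + u
n(C) = (-5 + C)**2 (n(C) = (-2 + (-3 + C))**2 = (-5 + C)**2)
4060 - 1/(3576 + n(-11)) = 4060 - 1/(3576 + (-5 - 11)**2) = 4060 - 1/(3576 + (-16)**2) = 4060 - 1/(3576 + 256) = 4060 - 1/3832 = 15557919/3832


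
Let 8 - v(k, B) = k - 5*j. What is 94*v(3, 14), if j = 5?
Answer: 2820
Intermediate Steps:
v(k, B) = 33 - k (v(k, B) = 8 - (k - 5*5) = 8 - (k - 25) = 8 - (-25 + k) = 8 + (25 - k) = 33 - k)
94*v(3, 14) = 94*(33 - 1*3) = 94*(33 - 3) = 94*30 = 2820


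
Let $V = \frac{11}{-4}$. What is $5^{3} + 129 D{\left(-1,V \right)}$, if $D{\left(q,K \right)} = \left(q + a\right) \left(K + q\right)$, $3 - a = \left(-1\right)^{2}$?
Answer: $- \frac{1435}{4} \approx -358.75$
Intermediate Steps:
$a = 2$ ($a = 3 - \left(-1\right)^{2} = 3 - 1 = 2$)
$V = - \frac{11}{4}$ ($V = 11 \left(- \frac{1}{4}\right) = - \frac{11}{4} \approx -2.75$)
$D{\left(q,K \right)} = \left(2 + q\right) \left(K + q\right)$ ($D{\left(q,K \right)} = \left(q + 2\right) \left(K + q\right) = \left(2 + q\right) \left(K + q\right)$)
$5^{3} + 129 D{\left(-1,V \right)} = 5^{3} + 129 \left(\left(-1\right)^{2} + 2 \left(- \frac{11}{4}\right) + 2 \left(-1\right) - - \frac{11}{4}\right) = 125 + 129 \left(1 - \frac{11}{2} - 2 + \frac{11}{4}\right) = 125 + 129 \left(- \frac{15}{4}\right) = 125 - \frac{1935}{4} = - \frac{1435}{4}$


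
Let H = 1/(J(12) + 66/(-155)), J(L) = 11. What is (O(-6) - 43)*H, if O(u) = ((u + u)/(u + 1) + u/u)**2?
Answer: -24366/8195 ≈ -2.9733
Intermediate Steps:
O(u) = (1 + 2*u/(1 + u))**2 (O(u) = ((2*u)/(1 + u) + 1)**2 = (2*u/(1 + u) + 1)**2 = (1 + 2*u/(1 + u))**2)
H = 155/1639 (H = 1/(11 + 66/(-155)) = 1/(11 + 66*(-1/155)) = 1/(11 - 66/155) = 1/(1639/155) = 155/1639 ≈ 0.094570)
(O(-6) - 43)*H = ((1 + 3*(-6))**2/(1 - 6)**2 - 43)*(155/1639) = ((1 - 18)**2/(-5)**2 - 43)*(155/1639) = ((1/25)*(-17)**2 - 43)*(155/1639) = ((1/25)*289 - 43)*(155/1639) = (289/25 - 43)*(155/1639) = -786/25*155/1639 = -24366/8195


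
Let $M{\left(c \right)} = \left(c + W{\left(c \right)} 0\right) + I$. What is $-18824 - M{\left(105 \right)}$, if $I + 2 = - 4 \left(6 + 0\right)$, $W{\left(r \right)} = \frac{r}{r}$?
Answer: $-18903$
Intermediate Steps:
$W{\left(r \right)} = 1$
$I = -26$ ($I = -2 - 4 \left(6 + 0\right) = -2 - 24 = -26$)
$M{\left(c \right)} = -26 + c$ ($M{\left(c \right)} = \left(c + 1 \cdot 0\right) - 26 = \left(c + 0\right) - 26 = c - 26 = -26 + c$)
$-18824 - M{\left(105 \right)} = -18824 - \left(-26 + 105\right) = -18824 - 79 = -18903$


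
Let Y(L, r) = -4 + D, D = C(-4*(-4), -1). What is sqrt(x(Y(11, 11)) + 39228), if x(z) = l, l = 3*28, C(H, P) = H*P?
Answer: 12*sqrt(273) ≈ 198.27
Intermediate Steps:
D = -16 (D = -4*(-4)*(-1) = 16*(-1) = -16)
Y(L, r) = -20 (Y(L, r) = -4 - 16 = -20)
l = 84
x(z) = 84
sqrt(x(Y(11, 11)) + 39228) = sqrt(84 + 39228) = sqrt(39312) = 12*sqrt(273)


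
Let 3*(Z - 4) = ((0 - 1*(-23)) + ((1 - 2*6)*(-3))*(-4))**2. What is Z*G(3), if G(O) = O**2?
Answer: 35679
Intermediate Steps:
Z = 11893/3 (Z = 4 + ((0 - 1*(-23)) + ((1 - 2*6)*(-3))*(-4))**2/3 = 4 + ((0 + 23) + ((1 - 12)*(-3))*(-4))**2/3 = 4 + (23 - 11*(-3)*(-4))**2/3 = 4 + (23 + 33*(-4))**2/3 = 4 + (23 - 132)**2/3 = 4 + (1/3)*(-109)**2 = 4 + (1/3)*11881 = 4 + 11881/3 = 11893/3 ≈ 3964.3)
Z*G(3) = (11893/3)*3**2 = (11893/3)*9 = 35679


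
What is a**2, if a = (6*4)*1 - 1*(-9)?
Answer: 1089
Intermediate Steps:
a = 33 (a = 24*1 + 9 = 24 + 9 = 33)
a**2 = 33**2 = 1089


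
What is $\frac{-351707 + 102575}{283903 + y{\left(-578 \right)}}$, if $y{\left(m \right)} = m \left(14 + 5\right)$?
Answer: $- \frac{249132}{272921} \approx -0.91284$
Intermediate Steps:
$y{\left(m \right)} = 19 m$ ($y{\left(m \right)} = m 19 = 19 m$)
$\frac{-351707 + 102575}{283903 + y{\left(-578 \right)}} = \frac{-351707 + 102575}{283903 + 19 \left(-578\right)} = - \frac{249132}{283903 - 10982} = - \frac{249132}{272921}$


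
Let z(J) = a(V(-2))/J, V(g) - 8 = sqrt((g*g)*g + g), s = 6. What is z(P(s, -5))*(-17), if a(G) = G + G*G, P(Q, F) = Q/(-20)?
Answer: 10540/3 + 2890*I*sqrt(10)/3 ≈ 3513.3 + 3046.3*I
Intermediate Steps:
V(g) = 8 + sqrt(g + g**3) (V(g) = 8 + sqrt((g*g)*g + g) = 8 + sqrt(g**2*g + g) = 8 + sqrt(g**3 + g) = 8 + sqrt(g + g**3))
P(Q, F) = -Q/20 (P(Q, F) = Q*(-1/20) = -Q/20)
a(G) = G + G**2
z(J) = (8 + I*sqrt(10))*(9 + I*sqrt(10))/J (z(J) = ((8 + sqrt(-2 + (-2)**3))*(1 + (8 + sqrt(-2 + (-2)**3))))/J = ((8 + sqrt(-2 - 8))*(1 + (8 + sqrt(-2 - 8))))/J = ((8 + sqrt(-10))*(1 + (8 + sqrt(-10))))/J = ((8 + I*sqrt(10))*(1 + (8 + I*sqrt(10))))/J = ((8 + I*sqrt(10))*(9 + I*sqrt(10)))/J = (8 + I*sqrt(10))*(9 + I*sqrt(10))/J)
z(P(s, -5))*(-17) = ((62 + 17*I*sqrt(10))/((-1/20*6)))*(-17) = ((62 + 17*I*sqrt(10))/(-3/10))*(-17) = -10*(62 + 17*I*sqrt(10))/3*(-17) = (-620/3 - 170*I*sqrt(10)/3)*(-17) = 10540/3 + 2890*I*sqrt(10)/3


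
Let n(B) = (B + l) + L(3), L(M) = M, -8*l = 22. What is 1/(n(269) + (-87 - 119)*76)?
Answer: -4/61547 ≈ -6.4991e-5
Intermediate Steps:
l = -11/4 (l = -1/8*22 = -11/4 ≈ -2.7500)
n(B) = 1/4 + B (n(B) = (B - 11/4) + 3 = (-11/4 + B) + 3 = 1/4 + B)
1/(n(269) + (-87 - 119)*76) = 1/((1/4 + 269) + (-87 - 119)*76) = 1/(1077/4 - 206*76) = 1/(1077/4 - 15656) = 1/(-61547/4) = -4/61547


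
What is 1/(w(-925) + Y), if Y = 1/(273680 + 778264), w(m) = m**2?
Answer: 1051944/900069585001 ≈ 1.1687e-6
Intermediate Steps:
Y = 1/1051944 ≈ 9.5062e-7
1/(w(-925) + Y) = 1/((-925)**2 + 1/1051944) = 1/(855625 + 1/1051944) = 1/(900069585001/1051944) = 1051944/900069585001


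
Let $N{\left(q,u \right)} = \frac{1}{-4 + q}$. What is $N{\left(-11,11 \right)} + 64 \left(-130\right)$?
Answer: $- \frac{124801}{15} \approx -8320.1$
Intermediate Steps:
$N{\left(-11,11 \right)} + 64 \left(-130\right) = \frac{1}{-4 - 11} + 64 \left(-130\right) = \frac{1}{-15} - 8320 = - \frac{1}{15} - 8320 = - \frac{124801}{15}$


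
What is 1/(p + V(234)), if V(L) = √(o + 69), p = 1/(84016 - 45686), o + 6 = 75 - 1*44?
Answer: -38330/138103756599 + 1469188900*√94/138103756599 ≈ 0.10314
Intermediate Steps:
o = 25 (o = -6 + (75 - 1*44) = -6 + (75 - 44) = -6 + 31 = 25)
p = 1/38330 ≈ 2.6089e-5
V(L) = √94 (V(L) = √(25 + 69) = √94)
1/(p + V(234)) = 1/(1/38330 + √94)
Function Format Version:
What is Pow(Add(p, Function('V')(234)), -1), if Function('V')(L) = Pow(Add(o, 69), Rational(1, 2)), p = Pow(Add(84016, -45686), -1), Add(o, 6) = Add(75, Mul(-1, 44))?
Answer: Add(Rational(-38330, 138103756599), Mul(Rational(1469188900, 138103756599), Pow(94, Rational(1, 2)))) ≈ 0.10314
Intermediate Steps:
o = 25 (o = Add(-6, Add(75, Mul(-1, 44))) = Add(-6, Add(75, -44)) = Add(-6, 31) = 25)
p = Rational(1, 38330) (p = Pow(38330, -1) = Rational(1, 38330) ≈ 2.6089e-5)
Function('V')(L) = Pow(94, Rational(1, 2)) (Function('V')(L) = Pow(Add(25, 69), Rational(1, 2)) = Pow(94, Rational(1, 2)))
Pow(Add(p, Function('V')(234)), -1) = Pow(Add(Rational(1, 38330), Pow(94, Rational(1, 2))), -1)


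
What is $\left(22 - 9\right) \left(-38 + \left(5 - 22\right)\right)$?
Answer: $-715$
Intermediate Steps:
$\left(22 - 9\right) \left(-38 + \left(5 - 22\right)\right) = 13 \left(-38 + \left(5 - 22\right)\right) = 13 \left(-38 - 17\right) = 13 \left(-55\right) = -715$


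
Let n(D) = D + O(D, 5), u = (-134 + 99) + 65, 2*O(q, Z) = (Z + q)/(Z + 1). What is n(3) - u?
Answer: -79/3 ≈ -26.333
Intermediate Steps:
O(q, Z) = (Z + q)/(2*(1 + Z)) (O(q, Z) = ((Z + q)/(Z + 1))/2 = ((Z + q)/(1 + Z))/2 = (Z + q)/(2*(1 + Z)))
u = 30 (u = -35 + 65 = 30)
n(D) = 5/12 + 13*D/12 (n(D) = D + (5 + D)/(2*(1 + 5)) = D + (½)*(5 + D)/6 = D + (½)*(⅙)*(5 + D) = D + (5/12 + D/12) = 5/12 + 13*D/12)
n(3) - u = (5/12 + (13/12)*3) - 1*30 = (5/12 + 13/4) - 30 = 11/3 - 30 = -79/3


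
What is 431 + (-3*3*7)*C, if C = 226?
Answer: -13807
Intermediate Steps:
431 + (-3*3*7)*C = 431 + (-3*3*7)*226 = 431 - 9*7*226 = 431 - 63*226 = 431 - 14238 = -13807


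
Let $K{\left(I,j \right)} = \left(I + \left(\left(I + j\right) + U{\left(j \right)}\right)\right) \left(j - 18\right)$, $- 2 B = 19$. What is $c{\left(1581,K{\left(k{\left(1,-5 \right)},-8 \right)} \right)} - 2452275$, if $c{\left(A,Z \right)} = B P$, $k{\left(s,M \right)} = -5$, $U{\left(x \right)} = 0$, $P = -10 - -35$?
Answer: $- \frac{4905025}{2} \approx -2.4525 \cdot 10^{6}$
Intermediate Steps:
$B = - \frac{19}{2}$ ($B = \left(- \frac{1}{2}\right) 19 = - \frac{19}{2} \approx -9.5$)
$P = 25$ ($P = -10 + 35 = 25$)
$K{\left(I,j \right)} = \left(-18 + j\right) \left(j + 2 I\right)$ ($K{\left(I,j \right)} = \left(I + \left(\left(I + j\right) + 0\right)\right) \left(j - 18\right) = \left(I + \left(I + j\right)\right) \left(-18 + j\right) = \left(j + 2 I\right) \left(-18 + j\right) = \left(-18 + j\right) \left(j + 2 I\right)$)
$c{\left(A,Z \right)} = - \frac{475}{2}$ ($c{\left(A,Z \right)} = \left(- \frac{19}{2}\right) 25 = - \frac{475}{2}$)
$c{\left(1581,K{\left(k{\left(1,-5 \right)},-8 \right)} \right)} - 2452275 = - \frac{475}{2} - 2452275 = - \frac{4905025}{2}$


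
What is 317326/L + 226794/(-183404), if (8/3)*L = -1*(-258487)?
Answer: 144860479799/71111324622 ≈ 2.0371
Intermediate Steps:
L = 775461/8 (L = 3*(-1*(-258487))/8 = (3/8)*258487 = 775461/8 ≈ 96933.)
317326/L + 226794/(-183404) = 317326/(775461/8) + 226794/(-183404) = 317326*(8/775461) + 226794*(-1/183404) = 2538608/775461 - 113397/91702 = 144860479799/71111324622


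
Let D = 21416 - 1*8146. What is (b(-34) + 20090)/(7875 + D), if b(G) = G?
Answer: 20056/21145 ≈ 0.94850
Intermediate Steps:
D = 13270 (D = 21416 - 8146 = 13270)
(b(-34) + 20090)/(7875 + D) = (-34 + 20090)/(7875 + 13270) = 20056/21145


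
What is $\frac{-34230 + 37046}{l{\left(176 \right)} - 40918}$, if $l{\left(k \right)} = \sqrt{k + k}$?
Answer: $- \frac{28806272}{418570593} - \frac{2816 \sqrt{22}}{418570593} \approx -0.068852$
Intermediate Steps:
$l{\left(k \right)} = \sqrt{2} \sqrt{k}$ ($l{\left(k \right)} = \sqrt{2 k} = \sqrt{2} \sqrt{k}$)
$\frac{-34230 + 37046}{l{\left(176 \right)} - 40918} = \frac{-34230 + 37046}{\sqrt{2} \sqrt{176} - 40918} = \frac{2816}{\sqrt{2} \cdot 4 \sqrt{11} - 40918} = \frac{2816}{4 \sqrt{22} - 40918} = \frac{2816}{-40918 + 4 \sqrt{22}}$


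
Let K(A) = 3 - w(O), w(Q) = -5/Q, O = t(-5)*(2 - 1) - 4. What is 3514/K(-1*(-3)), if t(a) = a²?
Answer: 36897/34 ≈ 1085.2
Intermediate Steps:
O = 21 (O = (-5)²*(2 - 1) - 4 = 25*1 - 4 = 25 - 4 = 21)
K(A) = 68/21 (K(A) = 3 - (-5)/21 = 3 - 1*(-5/21) = 3 + 5/21 = 68/21)
3514/K(-1*(-3)) = 3514/(68/21) = 3514*(21/68) = 36897/34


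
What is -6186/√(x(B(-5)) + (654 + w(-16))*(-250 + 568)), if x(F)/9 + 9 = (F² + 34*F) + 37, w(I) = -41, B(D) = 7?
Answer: -2062*√197769/65923 ≈ -13.910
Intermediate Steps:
x(F) = 252 + 9*F² + 306*F (x(F) = -81 + 9*((F² + 34*F) + 37) = -81 + 9*(37 + F² + 34*F) = -81 + (333 + 9*F² + 306*F) = 252 + 9*F² + 306*F)
-6186/√(x(B(-5)) + (654 + w(-16))*(-250 + 568)) = -6186/√((252 + 9*7² + 306*7) + (654 - 41)*(-250 + 568)) = -6186/√((252 + 9*49 + 2142) + 613*318) = -6186/√((252 + 441 + 2142) + 194934) = -6186/√(2835 + 194934) = -6186*√197769/197769 = -2062*√197769/65923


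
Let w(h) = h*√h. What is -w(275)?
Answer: -1375*√11 ≈ -4560.4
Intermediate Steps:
w(h) = h^(3/2)
-w(275) = -275^(3/2) = -1375*√11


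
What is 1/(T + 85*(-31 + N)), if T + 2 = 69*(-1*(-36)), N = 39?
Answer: 1/3162 ≈ 0.00031626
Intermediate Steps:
T = 2482 (T = -2 + 69*(-1*(-36)) = -2 + 69*36 = -2 + 2484 = 2482)
1/(T + 85*(-31 + N)) = 1/(2482 + 85*(-31 + 39)) = 1/(2482 + 85*8) = 1/(2482 + 680) = 1/3162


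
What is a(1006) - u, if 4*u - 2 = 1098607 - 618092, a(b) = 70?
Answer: -480237/4 ≈ -1.2006e+5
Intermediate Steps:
u = 480517/4 (u = ½ + (1098607 - 618092)/4 = ½ + (¼)*480515 = ½ + 480515/4 = 480517/4 ≈ 1.2013e+5)
a(1006) - u = 70 - 1*480517/4 = 70 - 480517/4 = -480237/4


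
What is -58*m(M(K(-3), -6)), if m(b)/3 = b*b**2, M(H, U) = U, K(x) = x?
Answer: 37584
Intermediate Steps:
m(b) = 3*b**3 (m(b) = 3*(b*b**2) = 3*b**3)
-58*m(M(K(-3), -6)) = -174*(-6)**3 = -174*(-216) = -58*(-648) = 37584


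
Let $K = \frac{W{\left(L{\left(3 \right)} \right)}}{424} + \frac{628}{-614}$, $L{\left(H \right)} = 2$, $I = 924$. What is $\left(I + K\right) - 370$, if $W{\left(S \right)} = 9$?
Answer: $\frac{71982699}{130168} \approx 553.0$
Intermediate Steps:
$K = - \frac{130373}{130168}$ ($K = \frac{9}{424} + \frac{628}{-614} = 9 \cdot \frac{1}{424} + 628 \left(- \frac{1}{614}\right) = \frac{9}{424} - \frac{314}{307} = - \frac{130373}{130168} \approx -1.0016$)
$\left(I + K\right) - 370 = \left(924 - \frac{130373}{130168}\right) - 370 = \frac{120144859}{130168} - 370 = \frac{71982699}{130168}$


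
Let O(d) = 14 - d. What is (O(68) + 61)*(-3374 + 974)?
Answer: -16800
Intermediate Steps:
(O(68) + 61)*(-3374 + 974) = ((14 - 1*68) + 61)*(-3374 + 974) = ((14 - 68) + 61)*(-2400) = (-54 + 61)*(-2400) = 7*(-2400) = -16800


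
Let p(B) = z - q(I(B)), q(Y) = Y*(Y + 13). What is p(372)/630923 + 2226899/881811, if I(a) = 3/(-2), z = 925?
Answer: 5623330736767/2225419366212 ≈ 2.5269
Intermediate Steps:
I(a) = -3/2 (I(a) = -½*3 = -3/2)
q(Y) = Y*(13 + Y)
p(B) = 3769/4 (p(B) = 925 - (-3)*(13 - 3/2)/2 = 925 - (-3)*23/(2*2) = 925 - 1*(-69/4) = 925 + 69/4 = 3769/4)
p(372)/630923 + 2226899/881811 = (3769/4)/630923 + 2226899/881811 = (3769/4)*(1/630923) + 2226899*(1/881811) = 3769/2523692 + 2226899/881811 = 5623330736767/2225419366212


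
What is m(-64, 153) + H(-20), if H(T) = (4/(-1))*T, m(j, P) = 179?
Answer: 259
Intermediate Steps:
H(T) = -4*T (H(T) = (4*(-1))*T = -4*T)
m(-64, 153) + H(-20) = 179 - 4*(-20) = 179 + 80 = 259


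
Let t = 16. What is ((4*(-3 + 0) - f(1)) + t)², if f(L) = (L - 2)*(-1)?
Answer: 9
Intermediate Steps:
f(L) = 2 - L (f(L) = (-2 + L)*(-1) = 2 - L)
((4*(-3 + 0) - f(1)) + t)² = ((4*(-3 + 0) - (2 - 1*1)) + 16)² = ((4*(-3) - (2 - 1)) + 16)² = ((-12 - 1*1) + 16)² = ((-12 - 1) + 16)² = (-13 + 16)² = 3² = 9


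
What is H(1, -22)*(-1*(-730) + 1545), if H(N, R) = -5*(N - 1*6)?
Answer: 56875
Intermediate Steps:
H(N, R) = 30 - 5*N (H(N, R) = -5*(N - 6) = -5*(-6 + N) = 30 - 5*N)
H(1, -22)*(-1*(-730) + 1545) = (30 - 5*1)*(-1*(-730) + 1545) = (30 - 5)*(730 + 1545) = 25*2275 = 56875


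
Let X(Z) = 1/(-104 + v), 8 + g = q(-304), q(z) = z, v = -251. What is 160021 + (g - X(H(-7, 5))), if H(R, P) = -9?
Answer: 56696696/355 ≈ 1.5971e+5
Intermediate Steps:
g = -312 (g = -8 - 304 = -312)
X(Z) = -1/355 (X(Z) = 1/(-104 - 251) = 1/(-355) = -1/355)
160021 + (g - X(H(-7, 5))) = 160021 + (-312 - 1*(-1/355)) = 160021 + (-312 + 1/355) = 160021 - 110759/355 = 56696696/355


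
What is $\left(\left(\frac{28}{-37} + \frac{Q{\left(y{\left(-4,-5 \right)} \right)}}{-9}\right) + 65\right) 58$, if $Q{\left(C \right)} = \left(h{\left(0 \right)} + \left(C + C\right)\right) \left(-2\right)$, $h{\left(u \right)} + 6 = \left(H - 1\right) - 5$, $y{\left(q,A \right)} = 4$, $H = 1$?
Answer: $\frac{409306}{111} \approx 3687.4$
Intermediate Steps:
$h{\left(u \right)} = -11$ ($h{\left(u \right)} = -6 + \left(\left(1 - 1\right) - 5\right) = -6 + \left(0 - 5\right) = -6 - 5 = -11$)
$Q{\left(C \right)} = 22 - 4 C$ ($Q{\left(C \right)} = \left(-11 + \left(C + C\right)\right) \left(-2\right) = \left(-11 + 2 C\right) \left(-2\right) = 22 - 4 C$)
$\left(\left(\frac{28}{-37} + \frac{Q{\left(y{\left(-4,-5 \right)} \right)}}{-9}\right) + 65\right) 58 = \left(\left(\frac{28}{-37} + \frac{22 - 16}{-9}\right) + 65\right) 58 = \left(\left(28 \left(- \frac{1}{37}\right) + \left(22 - 16\right) \left(- \frac{1}{9}\right)\right) + 65\right) 58 = \left(\left(- \frac{28}{37} + 6 \left(- \frac{1}{9}\right)\right) + 65\right) 58 = \left(\left(- \frac{28}{37} - \frac{2}{3}\right) + 65\right) 58 = \left(- \frac{158}{111} + 65\right) 58 = \frac{7057}{111} \cdot 58 = \frac{409306}{111}$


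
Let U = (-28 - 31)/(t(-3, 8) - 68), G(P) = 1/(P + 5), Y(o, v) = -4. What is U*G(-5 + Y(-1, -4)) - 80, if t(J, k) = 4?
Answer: -20539/256 ≈ -80.230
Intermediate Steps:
G(P) = 1/(5 + P)
U = 59/64 (U = (-28 - 31)/(4 - 68) = -59/(-64) = -59*(-1/64) = 59/64 ≈ 0.92188)
U*G(-5 + Y(-1, -4)) - 80 = 59/(64*(5 + (-5 - 4))) - 80 = 59/(64*(5 - 9)) - 80 = (59/64)/(-4) - 80 = (59/64)*(-¼) - 80 = -59/256 - 80 = -20539/256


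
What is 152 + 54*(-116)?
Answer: -6112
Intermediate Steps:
152 + 54*(-116) = 152 - 6264 = -6112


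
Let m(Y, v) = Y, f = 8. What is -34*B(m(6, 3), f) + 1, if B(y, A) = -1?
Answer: 35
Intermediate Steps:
-34*B(m(6, 3), f) + 1 = -34*(-1) + 1 = 34 + 1 = 35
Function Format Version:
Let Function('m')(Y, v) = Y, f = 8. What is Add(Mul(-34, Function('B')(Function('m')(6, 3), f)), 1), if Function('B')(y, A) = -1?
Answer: 35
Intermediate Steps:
Add(Mul(-34, Function('B')(Function('m')(6, 3), f)), 1) = Add(Mul(-34, -1), 1) = Add(34, 1) = 35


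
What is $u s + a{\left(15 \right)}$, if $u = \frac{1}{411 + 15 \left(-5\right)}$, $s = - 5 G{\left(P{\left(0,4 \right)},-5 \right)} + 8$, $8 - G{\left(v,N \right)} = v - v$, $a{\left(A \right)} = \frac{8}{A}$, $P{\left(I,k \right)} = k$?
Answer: $\frac{46}{105} \approx 0.4381$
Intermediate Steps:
$G{\left(v,N \right)} = 8$ ($G{\left(v,N \right)} = 8 - \left(v - v\right) = 8 - 0 = 8 + 0 = 8$)
$s = -32$ ($s = \left(-5\right) 8 + 8 = -40 + 8 = -32$)
$u = \frac{1}{336}$ ($u = \frac{1}{411 - 75} = \frac{1}{336} \approx 0.0029762$)
$u s + a{\left(15 \right)} = \frac{1}{336} \left(-32\right) + \frac{8}{15} = - \frac{2}{21} + 8 \cdot \frac{1}{15} = - \frac{2}{21} + \frac{8}{15} = \frac{46}{105}$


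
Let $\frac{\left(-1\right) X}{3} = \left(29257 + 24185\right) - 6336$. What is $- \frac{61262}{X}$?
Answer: $\frac{30631}{70659} \approx 0.4335$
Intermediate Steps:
$X = -141318$ ($X = - 3 \left(\left(29257 + 24185\right) - 6336\right) = - 3 \left(53442 - 6336\right) = \left(-3\right) 47106 = -141318$)
$- \frac{61262}{X} = - \frac{61262}{-141318} = \left(-61262\right) \left(- \frac{1}{141318}\right) = \frac{30631}{70659}$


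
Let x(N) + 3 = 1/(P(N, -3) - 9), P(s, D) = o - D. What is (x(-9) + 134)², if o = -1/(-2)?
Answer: 2070721/121 ≈ 17113.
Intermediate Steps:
o = ½ (o = -1*(-½) = ½ ≈ 0.50000)
P(s, D) = ½ - D
x(N) = -35/11 (x(N) = -3 + 1/((½ - 1*(-3)) - 9) = -3 + 1/((½ + 3) - 9) = -3 + 1/(7/2 - 9) = -3 + 1/(-11/2) = -3 - 2/11 = -35/11)
(x(-9) + 134)² = (-35/11 + 134)² = (1439/11)² = 2070721/121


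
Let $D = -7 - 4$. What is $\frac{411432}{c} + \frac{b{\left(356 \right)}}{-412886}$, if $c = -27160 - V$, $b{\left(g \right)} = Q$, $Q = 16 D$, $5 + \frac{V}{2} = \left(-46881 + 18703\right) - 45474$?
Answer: $\frac{42473914964}{12402476111} \approx 3.4246$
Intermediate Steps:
$D = -11$ ($D = -7 - 4 = -11$)
$V = -147314$ ($V = -10 + 2 \left(\left(-46881 + 18703\right) - 45474\right) = -10 + 2 \left(-28178 - 45474\right) = -10 + 2 \left(-73652\right) = -10 - 147304 = -147314$)
$Q = -176$ ($Q = 16 \left(-11\right) = -176$)
$b{\left(g \right)} = -176$
$c = 120154$ ($c = -27160 - -147314 = -27160 + 147314 = 120154$)
$\frac{411432}{c} + \frac{b{\left(356 \right)}}{-412886} = \frac{411432}{120154} - \frac{176}{-412886} = 411432 \cdot \frac{1}{120154} - - \frac{88}{206443} = \frac{205716}{60077} + \frac{88}{206443} = \frac{42473914964}{12402476111}$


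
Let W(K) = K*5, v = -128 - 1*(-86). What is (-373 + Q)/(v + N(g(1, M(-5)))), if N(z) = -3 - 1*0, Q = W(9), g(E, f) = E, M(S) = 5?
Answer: 328/45 ≈ 7.2889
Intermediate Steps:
v = -42 (v = -128 + 86 = -42)
W(K) = 5*K
Q = 45 (Q = 5*9 = 45)
N(z) = -3 (N(z) = -3 + 0 = -3)
(-373 + Q)/(v + N(g(1, M(-5)))) = (-373 + 45)/(-42 - 3) = -328/(-45) = -328*(-1/45) = 328/45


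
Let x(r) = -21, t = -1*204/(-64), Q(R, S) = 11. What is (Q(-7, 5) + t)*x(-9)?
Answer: -4767/16 ≈ -297.94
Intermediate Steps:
t = 51/16 (t = -204*(-1/64) = 51/16 ≈ 3.1875)
(Q(-7, 5) + t)*x(-9) = (11 + 51/16)*(-21) = (227/16)*(-21) = -4767/16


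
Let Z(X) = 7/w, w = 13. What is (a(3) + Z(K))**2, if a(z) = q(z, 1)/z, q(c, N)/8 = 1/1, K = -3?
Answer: 15625/1521 ≈ 10.273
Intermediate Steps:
q(c, N) = 8 (q(c, N) = 8/1 = 8*1 = 8)
Z(X) = 7/13
a(z) = 8/z
(a(3) + Z(K))**2 = (8/3 + 7/13)**2 = (125/39)**2 = 15625/1521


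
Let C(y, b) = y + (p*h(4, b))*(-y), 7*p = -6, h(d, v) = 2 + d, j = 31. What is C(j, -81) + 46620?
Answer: 327673/7 ≈ 46810.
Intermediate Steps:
p = -6/7 (p = (1/7)*(-6) = -6/7 ≈ -0.85714)
C(y, b) = 43*y/7 (C(y, b) = y + (-6*(2 + 4)/7)*(-y) = y + (-6/7*6)*(-y) = y - (-36)*y/7 = y + 36*y/7 = 43*y/7)
C(j, -81) + 46620 = (43/7)*31 + 46620 = 1333/7 + 46620 = 327673/7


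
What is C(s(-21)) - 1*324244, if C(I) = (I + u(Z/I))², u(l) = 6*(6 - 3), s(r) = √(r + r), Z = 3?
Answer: -323962 + 36*I*√42 ≈ -3.2396e+5 + 233.31*I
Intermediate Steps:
s(r) = √2*√r (s(r) = √(2*r) = √2*√r)
u(l) = 18 (u(l) = 6*3 = 18)
C(I) = (18 + I)² (C(I) = (I + 18)² = (18 + I)²)
C(s(-21)) - 1*324244 = (18 + √2*√(-21))² - 1*324244 = (18 + √2*(I*√21))² - 324244 = (18 + I*√42)² - 324244 = -324244 + (18 + I*√42)²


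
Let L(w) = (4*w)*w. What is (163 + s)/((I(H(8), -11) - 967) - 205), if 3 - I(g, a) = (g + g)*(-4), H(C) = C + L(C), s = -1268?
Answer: -1105/943 ≈ -1.1718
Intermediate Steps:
L(w) = 4*w²
H(C) = C + 4*C²
I(g, a) = 3 + 8*g (I(g, a) = 3 - (g + g)*(-4) = 3 - 2*g*(-4) = 3 - (-8)*g = 3 + 8*g)
(163 + s)/((I(H(8), -11) - 967) - 205) = (163 - 1268)/(((3 + 8*(8*(1 + 4*8))) - 967) - 205) = -1105/(((3 + 8*(8*(1 + 32))) - 967) - 205) = -1105/(((3 + 8*(8*33)) - 967) - 205) = -1105/(((3 + 8*264) - 967) - 205) = -1105/(((3 + 2112) - 967) - 205) = -1105/((2115 - 967) - 205) = -1105/(1148 - 205) = -1105/943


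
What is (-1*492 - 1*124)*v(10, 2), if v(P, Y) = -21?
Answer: 12936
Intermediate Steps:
(-1*492 - 1*124)*v(10, 2) = (-1*492 - 1*124)*(-21) = (-492 - 124)*(-21) = -616*(-21) = 12936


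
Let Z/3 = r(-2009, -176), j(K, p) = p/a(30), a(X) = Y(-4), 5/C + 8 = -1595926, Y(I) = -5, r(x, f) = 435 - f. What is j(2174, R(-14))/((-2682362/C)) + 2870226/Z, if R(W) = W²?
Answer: 1023922681038620095/653903307385497 ≈ 1565.9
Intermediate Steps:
C = -5/1595934 (C = 5/(-8 - 1595926) = 5/(-1595934) = 5*(-1/1595934) = -5/1595934 ≈ -3.1330e-6)
a(X) = -5
j(K, p) = -p/5 (j(K, p) = p/(-5) = p*(-⅕) = -p/5)
Z = 1833 (Z = 3*(435 - 1*(-176)) = 3*(435 + 176) = 3*611 = 1833)
j(2174, R(-14))/((-2682362/C)) + 2870226/Z = (-⅕*(-14)²)/((-2682362/(-5/1595934))) + 2870226/1833 = (-⅕*196)/((-2682362*(-1595934/5))) + 2870226*(1/1833) = -196/(5*4280872716108/5) + 956742/611 = -196/5*5/4280872716108 + 956742/611 = -49/1070218179027 + 956742/611 = 1023922681038620095/653903307385497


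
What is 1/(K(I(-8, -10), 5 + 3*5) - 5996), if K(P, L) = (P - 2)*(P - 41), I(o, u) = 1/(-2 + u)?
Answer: -144/851099 ≈ -0.00016919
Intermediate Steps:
K(P, L) = (-41 + P)*(-2 + P) (K(P, L) = (-2 + P)*(-41 + P) = (-41 + P)*(-2 + P))
1/(K(I(-8, -10), 5 + 3*5) - 5996) = 1/((82 + (1/(-2 - 10))² - 43/(-2 - 10)) - 5996) = 1/((82 + (1/(-12))² - 43/(-12)) - 5996) = 1/((82 + (-1/12)² - 43*(-1/12)) - 5996) = 1/((82 + 1/144 + 43/12) - 5996) = 1/(12325/144 - 5996) = 1/(-851099/144) = -144/851099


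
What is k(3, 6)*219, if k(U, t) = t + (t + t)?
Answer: 3942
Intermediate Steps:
k(U, t) = 3*t (k(U, t) = t + 2*t = 3*t)
k(3, 6)*219 = (3*6)*219 = 18*219 = 3942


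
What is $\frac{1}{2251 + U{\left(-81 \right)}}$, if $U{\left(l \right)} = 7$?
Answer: $\frac{1}{2258} \approx 0.00044287$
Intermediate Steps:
$\frac{1}{2251 + U{\left(-81 \right)}} = \frac{1}{2251 + 7} = \frac{1}{2258}$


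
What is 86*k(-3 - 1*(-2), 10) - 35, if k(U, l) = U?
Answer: -121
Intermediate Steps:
86*k(-3 - 1*(-2), 10) - 35 = 86*(-3 - 1*(-2)) - 35 = 86*(-3 + 2) - 35 = 86*(-1) - 35 = -86 - 35 = -121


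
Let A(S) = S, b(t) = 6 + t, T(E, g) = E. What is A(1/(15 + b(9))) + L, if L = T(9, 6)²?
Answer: 2431/30 ≈ 81.033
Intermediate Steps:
L = 81 (L = 9² = 81)
A(1/(15 + b(9))) + L = 1/(15 + (6 + 9)) + 81 = 1/(15 + 15) + 81 = 1/30 + 81 = 2431/30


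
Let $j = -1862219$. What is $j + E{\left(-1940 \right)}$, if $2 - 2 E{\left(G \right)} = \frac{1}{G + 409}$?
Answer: $- \frac{5702111515}{3062} \approx -1.8622 \cdot 10^{6}$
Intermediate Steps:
$E{\left(G \right)} = 1 - \frac{1}{2 \left(409 + G\right)}$ ($E{\left(G \right)} = 1 - \frac{1}{2 \left(G + 409\right)} = 1 - \frac{1}{2 \left(409 + G\right)}$)
$j + E{\left(-1940 \right)} = -1862219 + \frac{\frac{817}{2} - 1940}{409 - 1940} = -1862219 + \frac{1}{-1531} \left(- \frac{3063}{2}\right) = -1862219 - - \frac{3063}{3062} = -1862219 + \frac{3063}{3062} = - \frac{5702111515}{3062}$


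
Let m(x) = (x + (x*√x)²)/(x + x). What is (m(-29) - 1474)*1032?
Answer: -1086696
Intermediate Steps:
m(x) = (x + x³)/(2*x) (m(x) = (x + (x^(3/2))²)/((2*x)) = (x + x³)*(1/(2*x)) = (x + x³)/(2*x))
(m(-29) - 1474)*1032 = ((½ + (½)*(-29)²) - 1474)*1032 = ((½ + (½)*841) - 1474)*1032 = ((½ + 841/2) - 1474)*1032 = (421 - 1474)*1032 = -1053*1032 = -1086696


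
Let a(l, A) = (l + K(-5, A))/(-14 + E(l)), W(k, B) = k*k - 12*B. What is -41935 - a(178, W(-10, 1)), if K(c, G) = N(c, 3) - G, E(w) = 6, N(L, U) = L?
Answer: -335395/8 ≈ -41924.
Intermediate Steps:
K(c, G) = c - G
W(k, B) = k² - 12*B
a(l, A) = 5/8 - l/8 + A/8 (a(l, A) = (l + (-5 - A))/(-14 + 6) = (-5 + l - A)/(-8) = (-5 + l - A)*(-⅛) = 5/8 - l/8 + A/8)
-41935 - a(178, W(-10, 1)) = -41935 - (5/8 - ⅛*178 + ((-10)² - 12*1)/8) = -41935 - (5/8 - 89/4 + (100 - 12)/8) = -41935 - (5/8 - 89/4 + (⅛)*88) = -41935 - (5/8 - 89/4 + 11) = -41935 - 1*(-85/8) = -41935 + 85/8 = -335395/8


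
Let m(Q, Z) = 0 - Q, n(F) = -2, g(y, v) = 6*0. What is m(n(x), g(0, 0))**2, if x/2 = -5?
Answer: 4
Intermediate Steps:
g(y, v) = 0
x = -10 (x = 2*(-5) = -10)
m(Q, Z) = -Q
m(n(x), g(0, 0))**2 = (-1*(-2))**2 = 2**2 = 4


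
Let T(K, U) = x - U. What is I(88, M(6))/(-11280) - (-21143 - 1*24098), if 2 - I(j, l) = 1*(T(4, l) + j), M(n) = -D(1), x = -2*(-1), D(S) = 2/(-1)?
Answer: 255159283/5640 ≈ 45241.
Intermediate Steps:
D(S) = -2 (D(S) = 2*(-1) = -2)
x = 2
M(n) = 2 (M(n) = -1*(-2) = 2)
T(K, U) = 2 - U
I(j, l) = l - j (I(j, l) = 2 - ((2 - l) + j) = 2 - (2 + j - l) = 2 + (-2 + l - j) = l - j)
I(88, M(6))/(-11280) - (-21143 - 1*24098) = (2 - 1*88)/(-11280) - (-21143 - 1*24098) = (2 - 88)*(-1/11280) - (-21143 - 24098) = -86*(-1/11280) - 1*(-45241) = 43/5640 + 45241 = 255159283/5640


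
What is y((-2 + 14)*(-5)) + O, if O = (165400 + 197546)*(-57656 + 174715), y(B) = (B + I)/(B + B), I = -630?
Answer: 169944383279/4 ≈ 4.2486e+10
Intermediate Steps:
y(B) = (-630 + B)/(2*B) (y(B) = (B - 630)/(B + B) = (-630 + B)/((2*B)) = (-630 + B)*(1/(2*B)) = (-630 + B)/(2*B))
O = 42486095814 (O = 362946*117059 = 42486095814)
y((-2 + 14)*(-5)) + O = (-630 + (-2 + 14)*(-5))/(2*(((-2 + 14)*(-5)))) + 42486095814 = (-630 + 12*(-5))/(2*((12*(-5)))) + 42486095814 = (½)*(-630 - 60)/(-60) + 42486095814 = (½)*(-1/60)*(-690) + 42486095814 = 23/4 + 42486095814 = 169944383279/4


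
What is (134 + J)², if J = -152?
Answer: 324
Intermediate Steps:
(134 + J)² = (134 - 152)² = (-18)² = 324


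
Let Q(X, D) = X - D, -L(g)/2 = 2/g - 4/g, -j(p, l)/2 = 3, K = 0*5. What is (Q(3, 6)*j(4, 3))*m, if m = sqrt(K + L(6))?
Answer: 6*sqrt(6) ≈ 14.697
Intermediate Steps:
K = 0
j(p, l) = -6 (j(p, l) = -2*3 = -6)
L(g) = 4/g (L(g) = -2*(2/g - 4/g) = -(-4)/g = 4/g)
m = sqrt(6)/3 (m = sqrt(0 + 4/6) = sqrt(0 + 4*(1/6)) = sqrt(0 + 2/3) = sqrt(2/3) = sqrt(6)/3 ≈ 0.81650)
(Q(3, 6)*j(4, 3))*m = ((3 - 1*6)*(-6))*(sqrt(6)/3) = ((3 - 6)*(-6))*(sqrt(6)/3) = (-3*(-6))*(sqrt(6)/3) = 18*(sqrt(6)/3) = 6*sqrt(6)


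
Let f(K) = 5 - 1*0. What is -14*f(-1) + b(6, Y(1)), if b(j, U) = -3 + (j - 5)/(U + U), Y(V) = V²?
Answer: -145/2 ≈ -72.500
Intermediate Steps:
f(K) = 5 (f(K) = 5 + 0 = 5)
b(j, U) = -3 + (-5 + j)/(2*U) (b(j, U) = -3 + (-5 + j)/((2*U)) = -3 + (-5 + j)*(1/(2*U)) = -3 + (-5 + j)/(2*U))
-14*f(-1) + b(6, Y(1)) = -14*5 + (-5 + 6 - 6*1²)/(2*(1²)) = -70 + (½)*(-5 + 6 - 6*1)/1 = -70 + (½)*1*(-5 + 6 - 6) = -70 + (½)*1*(-5) = -70 - 5/2 = -145/2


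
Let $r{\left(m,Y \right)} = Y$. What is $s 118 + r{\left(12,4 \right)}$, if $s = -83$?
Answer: $-9790$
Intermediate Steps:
$s 118 + r{\left(12,4 \right)} = \left(-83\right) 118 + 4 = -9794 + 4 = -9790$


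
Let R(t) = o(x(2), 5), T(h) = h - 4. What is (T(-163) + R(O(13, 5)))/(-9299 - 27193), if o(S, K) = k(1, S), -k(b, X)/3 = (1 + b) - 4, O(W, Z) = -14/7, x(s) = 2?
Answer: 161/36492 ≈ 0.0044119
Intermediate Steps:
T(h) = -4 + h
O(W, Z) = -2 (O(W, Z) = -14*⅐ = -2)
k(b, X) = 9 - 3*b (k(b, X) = -3*((1 + b) - 4) = -3*(-3 + b) = 9 - 3*b)
o(S, K) = 6 (o(S, K) = 9 - 3*1 = 9 - 3 = 6)
R(t) = 6
(T(-163) + R(O(13, 5)))/(-9299 - 27193) = ((-4 - 163) + 6)/(-9299 - 27193) = (-167 + 6)/(-36492) = -161*(-1/36492) = 161/36492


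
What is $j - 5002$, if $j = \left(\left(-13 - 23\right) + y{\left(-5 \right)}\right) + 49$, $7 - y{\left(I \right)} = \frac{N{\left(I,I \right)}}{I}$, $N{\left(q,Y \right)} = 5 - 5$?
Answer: $-4982$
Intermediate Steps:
$N{\left(q,Y \right)} = 0$
$y{\left(I \right)} = 7$ ($y{\left(I \right)} = 7 - \frac{0}{I} = 7 - 0 = 7 + 0 = 7$)
$j = 20$ ($j = \left(\left(-13 - 23\right) + 7\right) + 49 = \left(-36 + 7\right) + 49 = -29 + 49 = 20$)
$j - 5002 = 20 - 5002 = -4982$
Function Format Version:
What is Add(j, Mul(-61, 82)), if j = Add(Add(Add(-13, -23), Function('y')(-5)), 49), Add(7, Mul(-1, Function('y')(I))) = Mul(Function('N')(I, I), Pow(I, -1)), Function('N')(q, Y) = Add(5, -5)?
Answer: -4982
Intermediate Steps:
Function('N')(q, Y) = 0
Function('y')(I) = 7 (Function('y')(I) = Add(7, Mul(-1, Mul(0, Pow(I, -1)))) = Add(7, Mul(-1, 0)) = Add(7, 0) = 7)
j = 20 (j = Add(Add(Add(-13, -23), 7), 49) = Add(Add(-36, 7), 49) = Add(-29, 49) = 20)
Add(j, Mul(-61, 82)) = Add(20, Mul(-61, 82)) = Add(20, -5002) = -4982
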